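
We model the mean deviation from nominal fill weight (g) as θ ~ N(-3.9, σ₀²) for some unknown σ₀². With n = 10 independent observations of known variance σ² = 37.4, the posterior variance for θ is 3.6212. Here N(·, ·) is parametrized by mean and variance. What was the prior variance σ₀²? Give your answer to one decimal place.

Posterior precision equals prior precision plus data precision: 1/σ_n² = 1/σ₀² + n/σ².
So 1/σ₀² = 1/3.6212 − 10/37.4 = 0.276152 − 0.267380 = 0.008772.
Hence σ₀² = 1/0.008772 ≈ 114.0.

σ₀² = 114.0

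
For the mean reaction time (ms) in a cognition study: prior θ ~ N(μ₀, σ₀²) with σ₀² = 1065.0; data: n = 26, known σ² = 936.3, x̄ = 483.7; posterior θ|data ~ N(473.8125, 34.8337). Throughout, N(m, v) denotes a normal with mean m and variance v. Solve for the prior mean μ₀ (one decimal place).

μ₀ = 181.4

With known observation variance, the Normal–Normal posterior has precision τ_n = τ₀ + n/σ² and mean μ_n = (τ₀μ₀ + (n/σ²)x̄)/τ_n.
Here τ₀ = 1/1065.0 = 0.000939 and τ_data = 26/936.3 = 0.027769, so τ_n = 0.028708.
Rearranging for μ₀: μ₀ = (μ_n·τ_n − τ_data·x̄)/τ₀ = (473.8125·0.028708 − 0.027769·483.7) / 0.000939 = 0.170344/0.000939 ≈ 181.4.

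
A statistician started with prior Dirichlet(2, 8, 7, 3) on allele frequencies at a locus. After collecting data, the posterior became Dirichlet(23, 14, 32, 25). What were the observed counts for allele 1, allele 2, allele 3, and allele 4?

For a Dirichlet(α) prior with multinomial counts c, the posterior is Dirichlet(α + c) componentwise.
Counts are posterior − prior componentwise: 23−2=21, 14−8=6, 32−7=25, 25−3=22.

counts (21, 6, 25, 22)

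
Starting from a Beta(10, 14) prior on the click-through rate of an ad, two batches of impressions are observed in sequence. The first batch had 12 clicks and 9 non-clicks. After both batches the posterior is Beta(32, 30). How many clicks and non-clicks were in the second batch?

10 clicks and 7 non-clicks

Sequential conjugate updates are equivalent to a single update on the pooled data, so total successes = posterior α − prior α and total failures = posterior β − prior β.
Total across both batches: 32−10=22 clicks, 30−14=16 non-clicks.
Subtract the first batch: 22−12=10 clicks and 16−9=7 non-clicks.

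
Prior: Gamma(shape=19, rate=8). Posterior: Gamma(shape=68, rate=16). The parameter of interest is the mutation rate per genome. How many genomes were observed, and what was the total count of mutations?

A Gamma(α, β) prior (rate parametrization) on a Poisson rate with n observations summing to S gives posterior Gamma(α+S, β+n).
Matching: Σxᵢ = 68 − 19 = 49 and n = 16 − 8 = 8.

n = 8 genomes with total 49 mutations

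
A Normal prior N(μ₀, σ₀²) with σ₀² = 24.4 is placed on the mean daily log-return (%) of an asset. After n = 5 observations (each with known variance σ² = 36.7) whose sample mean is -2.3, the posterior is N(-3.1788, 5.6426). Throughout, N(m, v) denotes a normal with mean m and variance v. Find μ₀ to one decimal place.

μ₀ = -6.1

With known observation variance, the Normal–Normal posterior has precision τ_n = τ₀ + n/σ² and mean μ_n = (τ₀μ₀ + (n/σ²)x̄)/τ_n.
Here τ₀ = 1/24.4 = 0.040984 and τ_data = 5/36.7 = 0.136240, so τ_n = 0.177224.
Rearranging for μ₀: μ₀ = (μ_n·τ_n − τ_data·x̄)/τ₀ = (-3.1788·0.177224 − 0.136240·-2.3) / 0.040984 = -0.250008/0.040984 ≈ -6.1.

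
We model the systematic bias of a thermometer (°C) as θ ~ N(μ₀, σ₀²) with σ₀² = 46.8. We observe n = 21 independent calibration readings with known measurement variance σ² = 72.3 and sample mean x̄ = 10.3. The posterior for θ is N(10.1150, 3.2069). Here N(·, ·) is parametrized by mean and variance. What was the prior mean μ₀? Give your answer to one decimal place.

μ₀ = 7.6

The posterior mean is a precision-weighted average: μ_n = (τ₀μ₀ + τ_data·x̄)/(τ₀+τ_data), with τ₀=1/σ₀² and τ_data=n/σ².
Here τ₀ = 1/46.8 = 0.021368 and τ_data = 21/72.3 = 0.290456, so τ_n = 0.311824.
Rearranging for μ₀: μ₀ = (μ_n·τ_n − τ_data·x̄)/τ₀ = (10.1150·0.311824 − 0.290456·10.3) / 0.021368 = 0.162403/0.021368 ≈ 7.6.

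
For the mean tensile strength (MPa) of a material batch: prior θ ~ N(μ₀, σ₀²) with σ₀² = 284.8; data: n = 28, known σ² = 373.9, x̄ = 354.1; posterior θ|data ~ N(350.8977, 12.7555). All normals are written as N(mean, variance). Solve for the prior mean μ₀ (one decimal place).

μ₀ = 282.6

With known observation variance, the Normal–Normal posterior has precision τ_n = τ₀ + n/σ² and mean μ_n = (τ₀μ₀ + (n/σ²)x̄)/τ_n.
Here τ₀ = 1/284.8 = 0.003511 and τ_data = 28/373.9 = 0.074886, so τ_n = 0.078397.
Rearranging for μ₀: μ₀ = (μ_n·τ_n − τ_data·x̄)/τ₀ = (350.8977·0.078397 − 0.074886·354.1) / 0.003511 = 0.992194/0.003511 ≈ 282.6.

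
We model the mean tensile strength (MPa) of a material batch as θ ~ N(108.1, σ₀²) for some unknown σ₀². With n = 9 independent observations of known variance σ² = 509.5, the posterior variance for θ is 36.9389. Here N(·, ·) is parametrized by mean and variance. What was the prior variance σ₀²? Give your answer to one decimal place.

σ₀² = 106.3

Posterior precision equals prior precision plus data precision: 1/σ_n² = 1/σ₀² + n/σ².
So 1/σ₀² = 1/36.9389 − 9/509.5 = 0.027072 − 0.017664 = 0.009408.
Hence σ₀² = 1/0.009408 ≈ 106.3.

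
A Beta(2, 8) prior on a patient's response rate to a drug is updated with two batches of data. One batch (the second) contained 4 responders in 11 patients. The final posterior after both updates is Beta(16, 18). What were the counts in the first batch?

10 responders and 3 non-responders

Because Beta–binomial updating is additive in the counts, the combined data contributed (α_post−α_prior, β_post−β_prior) successes and failures.
Total across both batches: 16−2=14 responders, 18−8=10 non-responders.
Subtract the second batch: 14−4=10 responders and 10−7=3 non-responders.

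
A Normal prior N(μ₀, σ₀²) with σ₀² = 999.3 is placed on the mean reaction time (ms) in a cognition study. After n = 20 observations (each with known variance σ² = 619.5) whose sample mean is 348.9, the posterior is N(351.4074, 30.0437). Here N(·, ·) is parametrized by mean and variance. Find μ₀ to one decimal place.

μ₀ = 432.3

The posterior mean is a precision-weighted average: μ_n = (τ₀μ₀ + τ_data·x̄)/(τ₀+τ_data), with τ₀=1/σ₀² and τ_data=n/σ².
Here τ₀ = 1/999.3 = 0.001001 and τ_data = 20/619.5 = 0.032284, so τ_n = 0.033285.
Rearranging for μ₀: μ₀ = (μ_n·τ_n − τ_data·x̄)/τ₀ = (351.4074·0.033285 − 0.032284·348.9) / 0.001001 = 0.432708/0.001001 ≈ 432.3.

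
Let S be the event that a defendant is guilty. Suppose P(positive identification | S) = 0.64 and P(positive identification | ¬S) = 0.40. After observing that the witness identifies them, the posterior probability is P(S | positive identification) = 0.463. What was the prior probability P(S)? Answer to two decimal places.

Bayes' rule in odds form gives O(S|E) = O(S)·[P(E|S)/P(E|¬S)], hence O(S) = O(S|E)/LR.
Posterior odds = 0.463/(1−0.463) = 0.8622. LR = 0.64/0.40 = 1.6000.
Prior odds = 0.8622/1.6000 = 0.5389, so P(S) = 0.5389/(1+0.5389) ≈ 0.35.

P(S) = 0.35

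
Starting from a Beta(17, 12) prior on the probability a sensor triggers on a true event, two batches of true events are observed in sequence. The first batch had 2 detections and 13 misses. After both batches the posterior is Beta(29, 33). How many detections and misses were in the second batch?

10 detections and 8 misses

Because Beta–binomial updating is additive in the counts, the combined data contributed (α_post−α_prior, β_post−β_prior) successes and failures.
Total across both batches: 29−17=12 detections, 33−12=21 misses.
Subtract the first batch: 12−2=10 detections and 21−13=8 misses.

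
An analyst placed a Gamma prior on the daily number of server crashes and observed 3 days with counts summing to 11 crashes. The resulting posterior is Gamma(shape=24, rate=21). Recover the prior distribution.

Gamma(shape=13, rate=18)

Gamma–Poisson conjugacy: posterior shape = α + Σxᵢ, posterior rate = β + n.
So α = 24 − 11 = 13 and β = 21 − 3 = 18.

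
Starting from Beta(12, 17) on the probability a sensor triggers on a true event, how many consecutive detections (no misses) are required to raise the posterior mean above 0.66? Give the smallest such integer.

After k detections and 0 misses the posterior is Beta(12+k, 17), with mean (12+k)/(12+17+k).
Set (12+k)/(29+k) > 0.66 and solve: k > (0.66·29 − 12)/(1 − 0.66) = 21.000.
The smallest integer exceeding 21.000 is 22, and checking k=22: (34)/(51) = 0.6667 > 0.66.

k = 22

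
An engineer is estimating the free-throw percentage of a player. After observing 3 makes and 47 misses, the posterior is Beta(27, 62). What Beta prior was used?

A Beta(α, β) prior with s successes and f failures in binomial data gives a Beta(α+s, β+f) posterior.
So α = 27 − 3 = 24 and β = 62 − 47 = 15.

Beta(24, 15)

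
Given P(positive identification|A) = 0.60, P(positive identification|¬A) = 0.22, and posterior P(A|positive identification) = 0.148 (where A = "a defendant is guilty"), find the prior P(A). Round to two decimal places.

In odds form, posterior odds = prior odds × likelihood ratio, so prior odds = posterior odds ÷ LR.
Posterior odds = 0.148/(1−0.148) = 0.1737. LR = 0.60/0.22 = 2.7273.
Prior odds = 0.1737/2.7273 = 0.0637, so P(A) = 0.0637/(1+0.0637) ≈ 0.06.

P(A) = 0.06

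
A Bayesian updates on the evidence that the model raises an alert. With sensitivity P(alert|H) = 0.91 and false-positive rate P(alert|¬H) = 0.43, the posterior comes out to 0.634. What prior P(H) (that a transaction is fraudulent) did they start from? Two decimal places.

Bayes' rule in odds form gives O(H|E) = O(H)·[P(E|H)/P(E|¬H)], hence O(H) = O(H|E)/LR.
Posterior odds = 0.634/(1−0.634) = 1.7322. LR = 0.91/0.43 = 2.1163.
Prior odds = 1.7322/2.1163 = 0.8185, so P(H) = 0.8185/(1+0.8185) ≈ 0.45.

P(H) = 0.45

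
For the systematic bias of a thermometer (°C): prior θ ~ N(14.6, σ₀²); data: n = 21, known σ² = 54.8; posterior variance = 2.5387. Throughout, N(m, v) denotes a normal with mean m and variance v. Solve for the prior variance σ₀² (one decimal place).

σ₀² = 93.5

Posterior precision equals prior precision plus data precision: 1/σ_n² = 1/σ₀² + n/σ².
So 1/σ₀² = 1/2.5387 − 21/54.8 = 0.393902 − 0.383212 = 0.010690.
Hence σ₀² = 1/0.010690 ≈ 93.5.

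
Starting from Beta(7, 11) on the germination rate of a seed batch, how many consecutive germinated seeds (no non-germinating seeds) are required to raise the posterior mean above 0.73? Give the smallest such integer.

After k germinated seeds and 0 non-germinating seeds the posterior is Beta(7+k, 11), with mean (7+k)/(7+11+k).
Set (7+k)/(18+k) > 0.73 and solve: k > (0.73·18 − 7)/(1 − 0.73) = 22.741.
The smallest integer exceeding 22.741 is 23, and checking k=23: (30)/(41) = 0.7317 > 0.73.

k = 23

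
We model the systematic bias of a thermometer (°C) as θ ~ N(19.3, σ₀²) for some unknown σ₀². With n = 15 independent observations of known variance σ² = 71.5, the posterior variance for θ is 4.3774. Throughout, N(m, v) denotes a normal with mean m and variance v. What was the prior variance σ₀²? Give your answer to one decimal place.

Posterior precision equals prior precision plus data precision: 1/σ_n² = 1/σ₀² + n/σ².
So 1/σ₀² = 1/4.3774 − 15/71.5 = 0.228446 − 0.209790 = 0.018656.
Hence σ₀² = 1/0.018656 ≈ 53.6.

σ₀² = 53.6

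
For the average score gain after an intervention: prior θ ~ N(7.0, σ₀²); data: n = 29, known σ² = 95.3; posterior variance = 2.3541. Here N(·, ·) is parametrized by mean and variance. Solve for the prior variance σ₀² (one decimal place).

σ₀² = 8.3

For the Normal–Normal model with known σ², precisions add: τ_n = τ₀ + n/σ².
So 1/σ₀² = 1/2.3541 − 29/95.3 = 0.424791 − 0.304302 = 0.120489.
Hence σ₀² = 1/0.120489 ≈ 8.3.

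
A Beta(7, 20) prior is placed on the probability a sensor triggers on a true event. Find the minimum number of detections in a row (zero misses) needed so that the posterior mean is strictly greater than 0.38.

After k detections and 0 misses the posterior is Beta(7+k, 20), with mean (7+k)/(7+20+k).
Set (7+k)/(27+k) > 0.38 and solve: k > (0.38·27 − 7)/(1 − 0.38) = 5.258.
The smallest integer exceeding 5.258 is 6, and checking k=6: (13)/(33) = 0.3939 > 0.38.

k = 6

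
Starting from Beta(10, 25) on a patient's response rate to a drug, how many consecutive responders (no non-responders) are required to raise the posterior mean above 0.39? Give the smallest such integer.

k = 6

After k responders and 0 non-responders the posterior is Beta(10+k, 25), with mean (10+k)/(10+25+k).
Set (10+k)/(35+k) > 0.39 and solve: k > (0.39·35 − 10)/(1 − 0.39) = 5.984.
The smallest integer exceeding 5.984 is 6, and checking k=6: (16)/(41) = 0.3902 > 0.39.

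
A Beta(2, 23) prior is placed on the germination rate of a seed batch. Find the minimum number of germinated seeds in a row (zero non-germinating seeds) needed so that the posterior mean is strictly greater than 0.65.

k = 41

After k germinated seeds and 0 non-germinating seeds the posterior is Beta(2+k, 23), with mean (2+k)/(2+23+k).
Set (2+k)/(25+k) > 0.65 and solve: k > (0.65·25 − 2)/(1 − 0.65) = 40.714.
The smallest integer exceeding 40.714 is 41.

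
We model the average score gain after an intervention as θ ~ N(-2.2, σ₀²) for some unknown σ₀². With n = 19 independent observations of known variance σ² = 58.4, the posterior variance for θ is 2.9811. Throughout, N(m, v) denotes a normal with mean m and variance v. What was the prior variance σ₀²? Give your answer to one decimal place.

σ₀² = 99.0

Posterior precision equals prior precision plus data precision: 1/σ_n² = 1/σ₀² + n/σ².
So 1/σ₀² = 1/2.9811 − 19/58.4 = 0.335447 − 0.325342 = 0.010105.
Hence σ₀² = 1/0.010105 ≈ 99.0.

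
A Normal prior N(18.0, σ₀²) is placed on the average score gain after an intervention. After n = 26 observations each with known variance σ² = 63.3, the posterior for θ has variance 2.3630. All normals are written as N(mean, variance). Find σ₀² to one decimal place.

For the Normal–Normal model with known σ², precisions add: τ_n = τ₀ + n/σ².
So 1/σ₀² = 1/2.3630 − 26/63.3 = 0.423191 − 0.410742 = 0.012449.
Hence σ₀² = 1/0.012449 ≈ 80.3.

σ₀² = 80.3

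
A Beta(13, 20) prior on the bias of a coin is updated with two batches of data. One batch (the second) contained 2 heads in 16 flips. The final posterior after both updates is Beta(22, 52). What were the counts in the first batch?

Sequential conjugate updates are equivalent to a single update on the pooled data, so total successes = posterior α − prior α and total failures = posterior β − prior β.
Total across both batches: 22−13=9 heads, 52−20=32 tails.
Subtract the second batch: 9−2=7 heads and 32−14=18 tails.

7 heads and 18 tails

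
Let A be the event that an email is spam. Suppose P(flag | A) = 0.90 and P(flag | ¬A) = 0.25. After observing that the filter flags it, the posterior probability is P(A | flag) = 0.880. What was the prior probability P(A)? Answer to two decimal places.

P(A) = 0.67

In odds form, posterior odds = prior odds × likelihood ratio, so prior odds = posterior odds ÷ LR.
Posterior odds = 0.880/(1−0.880) = 7.3333. LR = 0.90/0.25 = 3.6000.
Prior odds = 7.3333/3.6000 = 2.0370, so P(A) = 2.0370/(1+2.0370) ≈ 0.67.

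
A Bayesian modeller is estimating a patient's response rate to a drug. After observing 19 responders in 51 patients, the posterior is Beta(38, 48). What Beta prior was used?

Beta(19, 16)

Under Beta–binomial conjugacy the posterior parameters are (a+s, b+f).
So a = 38 − 19 = 19 and b = 48 − 32 = 16.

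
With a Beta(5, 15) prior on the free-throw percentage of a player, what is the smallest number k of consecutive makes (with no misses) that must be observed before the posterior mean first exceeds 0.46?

k = 8

After k makes and 0 misses the posterior is Beta(5+k, 15), with mean (5+k)/(5+15+k).
Set (5+k)/(20+k) > 0.46 and solve: k > (0.46·20 − 5)/(1 − 0.46) = 7.778.
The smallest integer exceeding 7.778 is 8.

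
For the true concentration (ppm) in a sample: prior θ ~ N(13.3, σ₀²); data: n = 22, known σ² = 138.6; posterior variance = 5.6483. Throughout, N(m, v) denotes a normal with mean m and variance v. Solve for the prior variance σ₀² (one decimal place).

σ₀² = 54.6

Posterior precision equals prior precision plus data precision: 1/σ_n² = 1/σ₀² + n/σ².
So 1/σ₀² = 1/5.6483 − 22/138.6 = 0.177044 − 0.158730 = 0.018314.
Hence σ₀² = 1/0.018314 ≈ 54.6.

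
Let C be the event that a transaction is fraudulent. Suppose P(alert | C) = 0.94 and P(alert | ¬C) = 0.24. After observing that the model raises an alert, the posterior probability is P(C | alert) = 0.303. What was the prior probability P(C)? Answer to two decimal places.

P(C) = 0.10

In odds form, posterior odds = prior odds × likelihood ratio, so prior odds = posterior odds ÷ LR.
Posterior odds = 0.303/(1−0.303) = 0.4347. LR = 0.94/0.24 = 3.9167.
Prior odds = 0.4347/3.9167 = 0.1110, so P(C) = 0.1110/(1+0.1110) ≈ 0.10.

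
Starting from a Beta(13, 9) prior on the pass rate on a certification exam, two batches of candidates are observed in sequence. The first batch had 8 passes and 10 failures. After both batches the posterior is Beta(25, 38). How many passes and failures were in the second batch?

4 passes and 19 failures

Sequential conjugate updates are equivalent to a single update on the pooled data, so total successes = posterior α − prior α and total failures = posterior β − prior β.
Total across both batches: 25−13=12 passes, 38−9=29 failures.
Subtract the first batch: 12−8=4 passes and 29−10=19 failures.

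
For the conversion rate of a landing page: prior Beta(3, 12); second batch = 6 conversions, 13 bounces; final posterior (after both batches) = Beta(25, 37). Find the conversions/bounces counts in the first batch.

16 conversions and 12 bounces

Because Beta–binomial updating is additive in the counts, the combined data contributed (α_post−α_prior, β_post−β_prior) successes and failures.
Total across both batches: 25−3=22 conversions, 37−12=25 bounces.
Subtract the second batch: 22−6=16 conversions and 25−13=12 bounces.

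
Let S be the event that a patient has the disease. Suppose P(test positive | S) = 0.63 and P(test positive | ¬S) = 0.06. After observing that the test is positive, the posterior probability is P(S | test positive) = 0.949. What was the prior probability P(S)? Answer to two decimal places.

In odds form, posterior odds = prior odds × likelihood ratio, so prior odds = posterior odds ÷ LR.
Posterior odds = 0.949/(1−0.949) = 18.6078. LR = 0.63/0.06 = 10.5000.
Prior odds = 18.6078/10.5000 = 1.7722, so P(S) = 1.7722/(1+1.7722) ≈ 0.64.

P(S) = 0.64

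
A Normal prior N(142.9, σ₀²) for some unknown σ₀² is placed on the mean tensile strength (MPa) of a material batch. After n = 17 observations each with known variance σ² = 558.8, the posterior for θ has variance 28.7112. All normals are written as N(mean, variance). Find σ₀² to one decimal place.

For the Normal–Normal model with known σ², precisions add: τ_n = τ₀ + n/σ².
So 1/σ₀² = 1/28.7112 − 17/558.8 = 0.034830 − 0.030422 = 0.004408.
Hence σ₀² = 1/0.004408 ≈ 226.9.

σ₀² = 226.9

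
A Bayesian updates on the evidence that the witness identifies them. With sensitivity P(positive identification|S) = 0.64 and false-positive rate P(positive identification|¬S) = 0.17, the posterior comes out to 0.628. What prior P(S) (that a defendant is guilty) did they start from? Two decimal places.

P(S) = 0.31

In odds form, posterior odds = prior odds × likelihood ratio, so prior odds = posterior odds ÷ LR.
Posterior odds = 0.628/(1−0.628) = 1.6882. LR = 0.64/0.17 = 3.7647.
Prior odds = 1.6882/3.7647 = 0.4484, so P(S) = 0.4484/(1+0.4484) ≈ 0.31.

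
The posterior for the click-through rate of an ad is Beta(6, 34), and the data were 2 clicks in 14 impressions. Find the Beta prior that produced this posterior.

Beta is conjugate to the binomial likelihood: posterior = Beta(a+s, b+f).
Subtract the data counts: 6−2=4, 34−12=22.

Beta(4, 22)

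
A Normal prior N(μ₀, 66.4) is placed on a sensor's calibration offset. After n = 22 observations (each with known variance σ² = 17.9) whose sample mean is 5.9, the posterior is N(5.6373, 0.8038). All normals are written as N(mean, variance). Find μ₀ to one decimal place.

μ₀ = -15.8

The posterior mean is a precision-weighted average: μ_n = (τ₀μ₀ + τ_data·x̄)/(τ₀+τ_data), with τ₀=1/σ₀² and τ_data=n/σ².
Here τ₀ = 1/66.4 = 0.015060 and τ_data = 22/17.9 = 1.229050, so τ_n = 1.244110.
Rearranging for μ₀: μ₀ = (μ_n·τ_n − τ_data·x̄)/τ₀ = (5.6373·1.244110 − 1.229050·5.9) / 0.015060 = -0.237974/0.015060 ≈ -15.8.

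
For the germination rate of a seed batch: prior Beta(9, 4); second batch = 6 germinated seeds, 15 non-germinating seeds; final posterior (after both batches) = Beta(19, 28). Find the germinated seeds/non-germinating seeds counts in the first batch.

Because Beta–binomial updating is additive in the counts, the combined data contributed (α_post−α_prior, β_post−β_prior) successes and failures.
Total across both batches: 19−9=10 germinated seeds, 28−4=24 non-germinating seeds.
Subtract the second batch: 10−6=4 germinated seeds and 24−15=9 non-germinating seeds.

4 germinated seeds and 9 non-germinating seeds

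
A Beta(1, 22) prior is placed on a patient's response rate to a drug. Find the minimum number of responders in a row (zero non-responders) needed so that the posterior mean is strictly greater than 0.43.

After k responders and 0 non-responders the posterior is Beta(1+k, 22), with mean (1+k)/(1+22+k).
Set (1+k)/(23+k) > 0.43 and solve: k > (0.43·23 − 1)/(1 − 0.43) = 15.596.
The smallest integer exceeding 15.596 is 16.

k = 16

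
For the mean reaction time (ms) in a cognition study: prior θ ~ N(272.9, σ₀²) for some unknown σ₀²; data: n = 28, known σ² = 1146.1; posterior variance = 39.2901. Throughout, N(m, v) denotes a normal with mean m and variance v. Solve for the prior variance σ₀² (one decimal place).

σ₀² = 979.4

For the Normal–Normal model with known σ², precisions add: τ_n = τ₀ + n/σ².
So 1/σ₀² = 1/39.2901 − 28/1146.1 = 0.025452 − 0.024431 = 0.001021.
Hence σ₀² = 1/0.001021 ≈ 979.4.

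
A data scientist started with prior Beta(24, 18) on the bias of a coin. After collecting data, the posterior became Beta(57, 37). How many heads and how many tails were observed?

Beta is conjugate to the binomial likelihood: posterior = Beta(α+s, β+f).
Match parameters: s=57−24=33, f=37−18=19.

33 heads and 19 tails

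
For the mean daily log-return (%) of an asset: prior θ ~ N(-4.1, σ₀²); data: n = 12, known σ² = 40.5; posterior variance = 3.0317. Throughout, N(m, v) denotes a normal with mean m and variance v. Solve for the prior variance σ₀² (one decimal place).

Posterior precision equals prior precision plus data precision: 1/σ_n² = 1/σ₀² + n/σ².
So 1/σ₀² = 1/3.0317 − 12/40.5 = 0.329848 − 0.296296 = 0.033552.
Hence σ₀² = 1/0.033552 ≈ 29.8.

σ₀² = 29.8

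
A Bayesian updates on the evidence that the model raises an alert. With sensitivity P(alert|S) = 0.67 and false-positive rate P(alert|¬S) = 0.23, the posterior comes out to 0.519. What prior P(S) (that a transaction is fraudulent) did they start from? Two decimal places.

In odds form, posterior odds = prior odds × likelihood ratio, so prior odds = posterior odds ÷ LR.
Posterior odds = 0.519/(1−0.519) = 1.0790. LR = 0.67/0.23 = 2.9130.
Prior odds = 1.0790/2.9130 = 0.3704, so P(S) = 0.3704/(1+0.3704) ≈ 0.27.

P(S) = 0.27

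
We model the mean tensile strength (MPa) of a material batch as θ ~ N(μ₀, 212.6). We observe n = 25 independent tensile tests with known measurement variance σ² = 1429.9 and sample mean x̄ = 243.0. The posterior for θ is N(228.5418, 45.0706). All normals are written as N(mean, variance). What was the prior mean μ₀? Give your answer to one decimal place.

With known observation variance, the Normal–Normal posterior has precision τ_n = τ₀ + n/σ² and mean μ_n = (τ₀μ₀ + (n/σ²)x̄)/τ_n.
Here τ₀ = 1/212.6 = 0.004704 and τ_data = 25/1429.9 = 0.017484, so τ_n = 0.022188.
Rearranging for μ₀: μ₀ = (μ_n·τ_n − τ_data·x̄)/τ₀ = (228.5418·0.022188 − 0.017484·243.0) / 0.004704 = 0.822273/0.004704 ≈ 174.8.

μ₀ = 174.8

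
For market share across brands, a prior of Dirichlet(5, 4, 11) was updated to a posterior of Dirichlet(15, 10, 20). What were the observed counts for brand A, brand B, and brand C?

counts (10, 6, 9)

For a Dirichlet(α) prior with multinomial counts c, the posterior is Dirichlet(α + c) componentwise.
Counts are posterior − prior componentwise: 15−5=10, 10−4=6, 20−11=9.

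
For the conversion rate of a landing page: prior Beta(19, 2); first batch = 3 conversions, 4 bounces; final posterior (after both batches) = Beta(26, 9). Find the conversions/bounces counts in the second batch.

4 conversions and 3 bounces

Sequential conjugate updates are equivalent to a single update on the pooled data, so total successes = posterior α − prior α and total failures = posterior β − prior β.
Total across both batches: 26−19=7 conversions, 9−2=7 bounces.
Subtract the first batch: 7−3=4 conversions and 7−4=3 bounces.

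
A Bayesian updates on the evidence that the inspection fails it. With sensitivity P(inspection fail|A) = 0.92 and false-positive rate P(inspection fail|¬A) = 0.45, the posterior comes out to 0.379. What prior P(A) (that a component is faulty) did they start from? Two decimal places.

In odds form, posterior odds = prior odds × likelihood ratio, so prior odds = posterior odds ÷ LR.
Posterior odds = 0.379/(1−0.379) = 0.6103. LR = 0.92/0.45 = 2.0444.
Prior odds = 0.6103/2.0444 = 0.2985, so P(A) = 0.2985/(1+0.2985) ≈ 0.23.

P(A) = 0.23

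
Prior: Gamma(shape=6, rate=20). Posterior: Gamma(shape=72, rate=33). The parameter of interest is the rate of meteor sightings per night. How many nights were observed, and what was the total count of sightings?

A Gamma(α, β) prior (rate parametrization) on a Poisson rate with n observations summing to S gives posterior Gamma(α+S, β+n).
Matching: Σxᵢ = 72 − 6 = 66 and n = 33 − 20 = 13.

n = 13 nights with total 66 sightings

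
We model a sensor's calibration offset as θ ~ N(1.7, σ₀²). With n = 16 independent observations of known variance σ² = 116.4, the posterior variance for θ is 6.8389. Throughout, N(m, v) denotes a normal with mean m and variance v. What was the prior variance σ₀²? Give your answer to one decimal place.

σ₀² = 114.1

Posterior precision equals prior precision plus data precision: 1/σ_n² = 1/σ₀² + n/σ².
So 1/σ₀² = 1/6.8389 − 16/116.4 = 0.146222 − 0.137457 = 0.008765.
Hence σ₀² = 1/0.008765 ≈ 114.1.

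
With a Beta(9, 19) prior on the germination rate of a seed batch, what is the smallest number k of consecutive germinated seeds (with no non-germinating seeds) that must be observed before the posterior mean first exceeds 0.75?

k = 49

After k germinated seeds and 0 non-germinating seeds the posterior is Beta(9+k, 19), with mean (9+k)/(9+19+k).
Set (9+k)/(28+k) > 0.75 and solve: k > (0.75·28 − 9)/(1 − 0.75) = 48.000.
The smallest integer exceeding 48.000 is 49.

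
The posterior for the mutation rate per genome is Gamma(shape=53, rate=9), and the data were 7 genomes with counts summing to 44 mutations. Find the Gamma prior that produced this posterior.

A Gamma(α, β) prior (rate parametrization) on a Poisson rate with n observations summing to S gives posterior Gamma(α+S, β+n).
So α = 53 − 44 = 9 and β = 9 − 7 = 2.

Gamma(shape=9, rate=2)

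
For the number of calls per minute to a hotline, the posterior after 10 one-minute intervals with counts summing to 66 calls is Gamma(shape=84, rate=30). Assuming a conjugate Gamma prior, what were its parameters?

Gamma(shape=18, rate=20)

A Gamma(α, β) prior (rate parametrization) on a Poisson rate with n observations summing to S gives posterior Gamma(α+S, β+n).
So α = 84 − 66 = 18 and β = 30 − 10 = 20.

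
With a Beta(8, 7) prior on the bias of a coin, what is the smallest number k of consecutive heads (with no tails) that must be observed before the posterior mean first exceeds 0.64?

After k heads and 0 tails the posterior is Beta(8+k, 7), with mean (8+k)/(8+7+k).
Set (8+k)/(15+k) > 0.64 and solve: k > (0.64·15 − 8)/(1 − 0.64) = 4.444.
The smallest integer exceeding 4.444 is 5.

k = 5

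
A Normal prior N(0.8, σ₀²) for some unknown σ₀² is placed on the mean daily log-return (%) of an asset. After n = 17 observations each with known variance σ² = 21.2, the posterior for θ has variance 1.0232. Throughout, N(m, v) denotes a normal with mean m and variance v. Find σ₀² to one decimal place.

For the Normal–Normal model with known σ², precisions add: τ_n = τ₀ + n/σ².
So 1/σ₀² = 1/1.0232 − 17/21.2 = 0.977326 − 0.801887 = 0.175439.
Hence σ₀² = 1/0.175439 ≈ 5.7.

σ₀² = 5.7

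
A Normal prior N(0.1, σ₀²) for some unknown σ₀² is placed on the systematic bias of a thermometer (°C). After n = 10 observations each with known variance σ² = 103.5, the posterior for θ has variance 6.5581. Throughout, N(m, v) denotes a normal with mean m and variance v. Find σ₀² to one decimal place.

σ₀² = 17.9

For the Normal–Normal model with known σ², precisions add: τ_n = τ₀ + n/σ².
So 1/σ₀² = 1/6.5581 − 10/103.5 = 0.152483 − 0.096618 = 0.055865.
Hence σ₀² = 1/0.055865 ≈ 17.9.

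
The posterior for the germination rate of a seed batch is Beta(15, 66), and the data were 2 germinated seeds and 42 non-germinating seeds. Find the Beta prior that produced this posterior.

Beta(13, 24)

A Beta(a, b) prior with s successes and f failures in binomial data gives a Beta(a+s, b+f) posterior.
So a = 15 − 2 = 13 and b = 66 − 42 = 24.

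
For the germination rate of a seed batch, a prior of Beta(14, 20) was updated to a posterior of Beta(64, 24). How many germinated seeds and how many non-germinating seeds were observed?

A Beta(α, β) prior with s successes and f failures in binomial data gives a Beta(α+s, β+f) posterior.
Match parameters: s=64−14=50, f=24−20=4.

50 germinated seeds and 4 non-germinating seeds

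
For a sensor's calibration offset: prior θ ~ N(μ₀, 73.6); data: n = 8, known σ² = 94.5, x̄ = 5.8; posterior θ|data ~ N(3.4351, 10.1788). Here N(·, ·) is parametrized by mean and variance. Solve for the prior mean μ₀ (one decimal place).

μ₀ = -11.3

With known observation variance, the Normal–Normal posterior has precision τ_n = τ₀ + n/σ² and mean μ_n = (τ₀μ₀ + (n/σ²)x̄)/τ_n.
Here τ₀ = 1/73.6 = 0.013587 and τ_data = 8/94.5 = 0.084656, so τ_n = 0.098243.
Rearranging for μ₀: μ₀ = (μ_n·τ_n − τ_data·x̄)/τ₀ = (3.4351·0.098243 − 0.084656·5.8) / 0.013587 = -0.153530/0.013587 ≈ -11.3.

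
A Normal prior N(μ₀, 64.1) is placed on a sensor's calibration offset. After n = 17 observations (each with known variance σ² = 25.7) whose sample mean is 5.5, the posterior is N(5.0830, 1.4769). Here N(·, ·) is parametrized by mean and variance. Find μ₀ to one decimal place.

μ₀ = -12.6

With known observation variance, the Normal–Normal posterior has precision τ_n = τ₀ + n/σ² and mean μ_n = (τ₀μ₀ + (n/σ²)x̄)/τ_n.
Here τ₀ = 1/64.1 = 0.015601 and τ_data = 17/25.7 = 0.661479, so τ_n = 0.677080.
Rearranging for μ₀: μ₀ = (μ_n·τ_n − τ_data·x̄)/τ₀ = (5.0830·0.677080 − 0.661479·5.5) / 0.015601 = -0.196537/0.015601 ≈ -12.6.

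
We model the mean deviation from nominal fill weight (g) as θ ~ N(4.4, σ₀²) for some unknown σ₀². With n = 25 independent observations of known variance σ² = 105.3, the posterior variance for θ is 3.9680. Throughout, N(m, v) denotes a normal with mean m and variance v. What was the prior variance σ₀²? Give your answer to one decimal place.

Posterior precision equals prior precision plus data precision: 1/σ_n² = 1/σ₀² + n/σ².
So 1/σ₀² = 1/3.9680 − 25/105.3 = 0.252016 − 0.237417 = 0.014599.
Hence σ₀² = 1/0.014599 ≈ 68.5.

σ₀² = 68.5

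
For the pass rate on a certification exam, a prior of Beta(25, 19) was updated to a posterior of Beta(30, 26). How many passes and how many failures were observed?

5 passes and 7 failures

Beta is conjugate to the binomial likelihood: posterior = Beta(a+s, b+f).
Match parameters: s=30−25=5, f=26−19=7.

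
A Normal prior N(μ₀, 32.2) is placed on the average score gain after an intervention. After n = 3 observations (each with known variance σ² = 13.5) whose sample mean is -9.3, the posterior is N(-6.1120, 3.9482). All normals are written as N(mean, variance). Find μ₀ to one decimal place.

The posterior mean is a precision-weighted average: μ_n = (τ₀μ₀ + τ_data·x̄)/(τ₀+τ_data), with τ₀=1/σ₀² and τ_data=n/σ².
Here τ₀ = 1/32.2 = 0.031056 and τ_data = 3/13.5 = 0.222222, so τ_n = 0.253278.
Rearranging for μ₀: μ₀ = (μ_n·τ_n − τ_data·x̄)/τ₀ = (-6.1120·0.253278 − 0.222222·-9.3) / 0.031056 = 0.518629/0.031056 ≈ 16.7.

μ₀ = 16.7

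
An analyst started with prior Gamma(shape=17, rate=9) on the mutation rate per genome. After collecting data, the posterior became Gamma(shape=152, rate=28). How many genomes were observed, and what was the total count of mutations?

n = 19 genomes with total 135 mutations

Gamma–Poisson conjugacy: posterior shape = α + Σxᵢ, posterior rate = β + n.
Matching: Σxᵢ = 152 − 17 = 135 and n = 28 − 9 = 19.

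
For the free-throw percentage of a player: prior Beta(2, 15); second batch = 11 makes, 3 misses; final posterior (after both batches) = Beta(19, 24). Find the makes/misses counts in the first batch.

Because Beta–binomial updating is additive in the counts, the combined data contributed (α_post−α_prior, β_post−β_prior) successes and failures.
Total across both batches: 19−2=17 makes, 24−15=9 misses.
Subtract the second batch: 17−11=6 makes and 9−3=6 misses.

6 makes and 6 misses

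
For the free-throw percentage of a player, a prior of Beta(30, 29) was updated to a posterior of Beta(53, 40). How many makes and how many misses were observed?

23 makes and 11 misses

Beta is conjugate to the binomial likelihood: posterior = Beta(a+s, b+f).
Match parameters: s=53−30=23, f=40−29=11.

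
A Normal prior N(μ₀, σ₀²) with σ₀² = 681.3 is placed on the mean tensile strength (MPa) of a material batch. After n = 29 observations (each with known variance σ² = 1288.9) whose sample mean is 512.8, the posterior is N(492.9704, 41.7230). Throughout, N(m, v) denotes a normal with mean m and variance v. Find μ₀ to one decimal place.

The posterior mean is a precision-weighted average: μ_n = (τ₀μ₀ + τ_data·x̄)/(τ₀+τ_data), with τ₀=1/σ₀² and τ_data=n/σ².
Here τ₀ = 1/681.3 = 0.001468 and τ_data = 29/1288.9 = 0.022500, so τ_n = 0.023968.
Rearranging for μ₀: μ₀ = (μ_n·τ_n − τ_data·x̄)/τ₀ = (492.9704·0.023968 − 0.022500·512.8) / 0.001468 = 0.277515/0.001468 ≈ 189.0.

μ₀ = 189.0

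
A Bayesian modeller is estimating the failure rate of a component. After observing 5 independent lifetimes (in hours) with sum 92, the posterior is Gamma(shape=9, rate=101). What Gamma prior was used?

Gamma–exponential conjugacy: posterior shape = α + n, posterior rate = β + Σtᵢ.
So α = 9 − 5 = 4 and β = 101 − 92 = 9.

Gamma(shape=4, rate=9)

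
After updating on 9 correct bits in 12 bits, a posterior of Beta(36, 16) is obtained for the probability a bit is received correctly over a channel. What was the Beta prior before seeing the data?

Under Beta–binomial conjugacy the posterior parameters are (α+s, β+f).
Subtract the data counts: 36−9=27, 16−3=13.

Beta(27, 13)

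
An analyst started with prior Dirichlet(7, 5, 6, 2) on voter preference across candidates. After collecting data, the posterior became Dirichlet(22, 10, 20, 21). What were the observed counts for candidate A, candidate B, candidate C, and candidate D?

counts (15, 5, 14, 19)

For a Dirichlet(α) prior with multinomial counts c, the posterior is Dirichlet(α + c) componentwise.
Counts are posterior − prior componentwise: 22−7=15, 10−5=5, 20−6=14, 21−2=19.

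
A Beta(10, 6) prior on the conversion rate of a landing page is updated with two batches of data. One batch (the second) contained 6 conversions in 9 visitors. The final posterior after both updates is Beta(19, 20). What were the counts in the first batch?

3 conversions and 11 bounces

Because Beta–binomial updating is additive in the counts, the combined data contributed (α_post−α_prior, β_post−β_prior) successes and failures.
Total across both batches: 19−10=9 conversions, 20−6=14 bounces.
Subtract the second batch: 9−6=3 conversions and 14−3=11 bounces.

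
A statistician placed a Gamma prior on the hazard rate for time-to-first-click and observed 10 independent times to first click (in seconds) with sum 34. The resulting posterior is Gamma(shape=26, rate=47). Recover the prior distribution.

Gamma(shape=16, rate=13)

For an exponential likelihood with a Gamma(α, β) prior on the rate, n observations with total T give posterior Gamma(α+n, β+T).
So α = 26 − 10 = 16 and β = 47 − 34 = 13.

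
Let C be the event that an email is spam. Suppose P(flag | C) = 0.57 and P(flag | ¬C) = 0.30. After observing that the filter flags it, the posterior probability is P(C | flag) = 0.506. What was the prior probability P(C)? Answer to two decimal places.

P(C) = 0.35

Bayes' rule in odds form gives O(C|E) = O(C)·[P(E|C)/P(E|¬C)], hence O(C) = O(C|E)/LR.
Posterior odds = 0.506/(1−0.506) = 1.0243. LR = 0.57/0.30 = 1.9000.
Prior odds = 1.0243/1.9000 = 0.5391, so P(C) = 0.5391/(1+0.5391) ≈ 0.35.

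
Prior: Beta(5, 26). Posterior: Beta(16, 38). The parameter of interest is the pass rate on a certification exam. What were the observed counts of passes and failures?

A Beta(α, β) prior with s successes and f failures in binomial data gives a Beta(α+s, β+f) posterior.
So s = 16 − 5 = 11 and f = 38 − 26 = 12.

11 passes and 12 failures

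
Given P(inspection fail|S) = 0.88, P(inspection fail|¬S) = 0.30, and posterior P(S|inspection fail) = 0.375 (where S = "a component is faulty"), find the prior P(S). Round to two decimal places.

P(S) = 0.17

In odds form, posterior odds = prior odds × likelihood ratio, so prior odds = posterior odds ÷ LR.
Posterior odds = 0.375/(1−0.375) = 0.6000. LR = 0.88/0.30 = 2.9333.
Prior odds = 0.6000/2.9333 = 0.2045, so P(S) = 0.2045/(1+0.2045) ≈ 0.17.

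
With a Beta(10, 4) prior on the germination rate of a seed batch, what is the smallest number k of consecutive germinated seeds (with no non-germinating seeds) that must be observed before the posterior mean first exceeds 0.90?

After k germinated seeds and 0 non-germinating seeds the posterior is Beta(10+k, 4), with mean (10+k)/(10+4+k).
Set (10+k)/(14+k) > 0.90 and solve: k > (0.90·14 − 10)/(1 − 0.90) = 26.000.
The smallest integer exceeding 26.000 is 27.

k = 27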